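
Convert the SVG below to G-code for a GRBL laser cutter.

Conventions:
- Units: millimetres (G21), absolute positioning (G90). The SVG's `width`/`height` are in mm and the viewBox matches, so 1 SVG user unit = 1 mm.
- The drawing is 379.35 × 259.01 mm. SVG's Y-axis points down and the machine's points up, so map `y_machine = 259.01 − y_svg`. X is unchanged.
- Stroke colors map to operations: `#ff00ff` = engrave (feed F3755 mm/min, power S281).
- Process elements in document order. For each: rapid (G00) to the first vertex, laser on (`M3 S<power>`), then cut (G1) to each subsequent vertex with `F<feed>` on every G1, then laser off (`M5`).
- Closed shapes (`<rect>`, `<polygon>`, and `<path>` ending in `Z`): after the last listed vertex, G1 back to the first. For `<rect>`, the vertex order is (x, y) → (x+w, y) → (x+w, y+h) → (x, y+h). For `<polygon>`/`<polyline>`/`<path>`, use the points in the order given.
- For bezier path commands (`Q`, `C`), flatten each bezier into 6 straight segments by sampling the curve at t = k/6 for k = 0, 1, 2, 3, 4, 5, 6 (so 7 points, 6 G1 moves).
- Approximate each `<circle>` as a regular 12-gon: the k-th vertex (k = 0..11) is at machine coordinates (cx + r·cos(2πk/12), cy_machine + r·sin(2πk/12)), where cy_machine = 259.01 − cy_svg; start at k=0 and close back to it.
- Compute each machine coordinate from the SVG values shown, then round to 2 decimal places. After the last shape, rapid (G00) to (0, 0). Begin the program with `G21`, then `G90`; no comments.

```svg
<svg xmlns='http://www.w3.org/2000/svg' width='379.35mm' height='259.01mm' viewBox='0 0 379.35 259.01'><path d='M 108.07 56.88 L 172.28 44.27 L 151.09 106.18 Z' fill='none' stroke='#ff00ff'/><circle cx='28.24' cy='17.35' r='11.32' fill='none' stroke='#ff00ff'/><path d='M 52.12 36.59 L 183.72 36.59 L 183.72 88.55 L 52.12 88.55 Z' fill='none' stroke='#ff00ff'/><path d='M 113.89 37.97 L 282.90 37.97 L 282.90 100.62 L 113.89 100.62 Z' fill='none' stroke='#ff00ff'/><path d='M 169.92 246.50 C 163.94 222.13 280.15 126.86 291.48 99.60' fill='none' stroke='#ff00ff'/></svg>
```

G21
G90
G00 X108.07 Y202.13
M3 S281
G1 X172.28 Y214.74 F3755
G1 X151.09 Y152.83 F3755
G1 X108.07 Y202.13 F3755
M5
G00 X39.56 Y241.66
M3 S281
G1 X38.04 Y247.32 F3755
G1 X33.90 Y251.46 F3755
G1 X28.24 Y252.98 F3755
G1 X22.58 Y251.46 F3755
G1 X18.44 Y247.32 F3755
G1 X16.92 Y241.66 F3755
G1 X18.44 Y236.00 F3755
G1 X22.58 Y231.86 F3755
G1 X28.24 Y230.34 F3755
G1 X33.90 Y231.86 F3755
G1 X38.04 Y236.00 F3755
G1 X39.56 Y241.66 F3755
M5
G00 X52.12 Y222.42
M3 S281
G1 X183.72 Y222.42 F3755
G1 X183.72 Y170.46 F3755
G1 X52.12 Y170.46 F3755
G1 X52.12 Y222.42 F3755
M5
G00 X113.89 Y221.04
M3 S281
G1 X282.90 Y221.04 F3755
G1 X282.90 Y158.39 F3755
G1 X113.89 Y158.39 F3755
G1 X113.89 Y221.04 F3755
M5
G00 X169.92 Y12.51
M3 S281
G1 X176.06 Y29.96 F3755
G1 X196.26 Y55.37 F3755
G1 X224.21 Y84.88 F3755
G1 X253.60 Y114.62 F3755
G1 X278.13 Y140.76 F3755
G1 X291.48 Y159.41 F3755
M5
G00 X0.00 Y0.00

Since the viewBox matches the mm dimensions, user units are millimetres directly. The only transform is the Y-flip y_m = 259.01 − y_svg.

Shape 1 is a regular polygon drawn with `<path>`. Its stroke #ff00ff means engrave at S281, F3755. After flipping Y the toolpath is (108.07,202.13) → (172.28,214.74) → (151.09,152.83) → (108.07,202.13), returning to the start.

Shape 2 is a circle drawn with `<circle>`. Its stroke #ff00ff means engrave at S281, F3755. After flipping Y the toolpath is (39.56,241.66) → (38.04,247.32) → (33.90,251.46) → (28.24,252.98) → (22.58,251.46) → (18.44,247.32) → (16.92,241.66) → (18.44,236.00) → (22.58,231.86) → (28.24,230.34) → (33.90,231.86) → (38.04,236.00) → (39.56,241.66), returning to the start.

Shape 3 is a rectangle drawn with `<path>`. Its stroke #ff00ff means engrave at S281, F3755. After flipping Y the toolpath is (52.12,222.42) → (183.72,222.42) → (183.72,170.46) → (52.12,170.46) → (52.12,222.42), returning to the start.

Shape 4 is a rectangle drawn with `<path>`. Its stroke #ff00ff means engrave at S281, F3755. After flipping Y the toolpath is (113.89,221.04) → (282.90,221.04) → (282.90,158.39) → (113.89,158.39) → (113.89,221.04), returning to the start.

Shape 5 is a cubic bezier drawn with `<path>`. Its stroke #ff00ff means engrave at S281, F3755. After flipping Y the toolpath is (169.92,12.51) → (176.06,29.96) → (196.26,55.37) → (224.21,84.88) → (253.60,114.62) → (278.13,140.76) → (291.48,159.41).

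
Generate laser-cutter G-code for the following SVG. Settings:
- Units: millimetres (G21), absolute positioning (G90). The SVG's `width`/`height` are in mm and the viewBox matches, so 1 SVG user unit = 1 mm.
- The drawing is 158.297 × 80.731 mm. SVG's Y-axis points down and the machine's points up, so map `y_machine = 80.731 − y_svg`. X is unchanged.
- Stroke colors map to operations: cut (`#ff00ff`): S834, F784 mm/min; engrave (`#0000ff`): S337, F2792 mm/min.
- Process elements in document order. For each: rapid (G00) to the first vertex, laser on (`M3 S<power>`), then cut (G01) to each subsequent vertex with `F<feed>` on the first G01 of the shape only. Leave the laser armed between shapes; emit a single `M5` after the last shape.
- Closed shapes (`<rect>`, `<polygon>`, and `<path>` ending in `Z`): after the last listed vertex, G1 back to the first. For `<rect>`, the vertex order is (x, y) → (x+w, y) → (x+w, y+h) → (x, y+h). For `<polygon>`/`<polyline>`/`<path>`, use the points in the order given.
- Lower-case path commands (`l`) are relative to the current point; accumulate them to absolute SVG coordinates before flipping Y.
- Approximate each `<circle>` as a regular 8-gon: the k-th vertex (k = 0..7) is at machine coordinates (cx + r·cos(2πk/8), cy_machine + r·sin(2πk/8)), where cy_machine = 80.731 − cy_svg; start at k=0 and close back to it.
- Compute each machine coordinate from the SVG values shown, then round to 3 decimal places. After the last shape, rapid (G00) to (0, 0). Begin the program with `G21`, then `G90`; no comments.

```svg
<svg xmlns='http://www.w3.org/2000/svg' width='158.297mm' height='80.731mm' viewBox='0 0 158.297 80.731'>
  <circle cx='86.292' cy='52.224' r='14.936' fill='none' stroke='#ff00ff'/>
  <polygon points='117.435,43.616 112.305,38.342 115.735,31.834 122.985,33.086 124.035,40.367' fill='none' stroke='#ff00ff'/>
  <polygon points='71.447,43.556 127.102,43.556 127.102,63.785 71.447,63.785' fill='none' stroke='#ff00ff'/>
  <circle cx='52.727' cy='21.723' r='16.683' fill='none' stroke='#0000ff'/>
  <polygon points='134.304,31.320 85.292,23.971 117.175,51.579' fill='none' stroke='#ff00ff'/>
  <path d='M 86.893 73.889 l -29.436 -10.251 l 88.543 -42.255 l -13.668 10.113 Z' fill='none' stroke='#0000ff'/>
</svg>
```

G21
G90
G00 X101.228 Y28.507
M3 S834
G01 X96.853 Y39.068 F784
G01 X86.292 Y43.443
G01 X75.731 Y39.068
G01 X71.356 Y28.507
G01 X75.731 Y17.946
G01 X86.292 Y13.571
G01 X96.853 Y17.946
G01 X101.228 Y28.507
G00 X117.435 Y37.115
M3 S834
G01 X112.305 Y42.389 F784
G01 X115.735 Y48.897
G01 X122.985 Y47.645
G01 X124.035 Y40.364
G01 X117.435 Y37.115
G00 X71.447 Y37.175
M3 S834
G01 X127.102 Y37.175 F784
G01 X127.102 Y16.946
G01 X71.447 Y16.946
G01 X71.447 Y37.175
G00 X69.410 Y59.008
M3 S337
G01 X64.524 Y70.805 F2792
G01 X52.727 Y75.691
G01 X40.930 Y70.805
G01 X36.044 Y59.008
G01 X40.930 Y47.211
G01 X52.727 Y42.325
G01 X64.524 Y47.211
G01 X69.410 Y59.008
G00 X134.304 Y49.411
M3 S834
G01 X85.292 Y56.760 F784
G01 X117.175 Y29.152
G01 X134.304 Y49.411
G00 X86.893 Y6.842
M3 S337
G01 X57.457 Y17.093 F2792
G01 X146.000 Y59.348
G01 X132.332 Y49.235
G01 X86.893 Y6.842
M5
G00 X0.000 Y0.000

Since the viewBox matches the mm dimensions, user units are millimetres directly. The only transform is the Y-flip y_m = 80.731 − y_svg.

Shape 1 is a circle drawn with `<circle>`. Its stroke #ff00ff means cut at S834, F784. After flipping Y the toolpath is (101.228,28.507) → (96.853,39.068) → (86.292,43.443) → (75.731,39.068) → (71.356,28.507) → (75.731,17.946) → (86.292,13.571) → (96.853,17.946) → (101.228,28.507), returning to the start.

Shape 2 is a regular polygon drawn with `<polygon>`. Its stroke #ff00ff means cut at S834, F784. After flipping Y the toolpath is (117.435,37.115) → (112.305,42.389) → (115.735,48.897) → (122.985,47.645) → (124.035,40.364) → (117.435,37.115), returning to the start.

Shape 3 is a rectangle drawn with `<polygon>`. Its stroke #ff00ff means cut at S834, F784. After flipping Y the toolpath is (71.447,37.175) → (127.102,37.175) → (127.102,16.946) → (71.447,16.946) → (71.447,37.175), returning to the start.

Shape 4 is a circle drawn with `<circle>`. Its stroke #0000ff means engrave at S337, F2792. After flipping Y the toolpath is (69.410,59.008) → (64.524,70.805) → (52.727,75.691) → (40.930,70.805) → (36.044,59.008) → (40.930,47.211) → (52.727,42.325) → (64.524,47.211) → (69.410,59.008), returning to the start.

Shape 5 is a closed polygon drawn with `<polygon>`. Its stroke #ff00ff means cut at S834, F784. After flipping Y the toolpath is (134.304,49.411) → (85.292,56.760) → (117.175,29.152) → (134.304,49.411), returning to the start.

Shape 6 is a closed polygon drawn with `<path>`. Its stroke #0000ff means engrave at S337, F2792. After flipping Y the toolpath is (86.893,6.842) → (57.457,17.093) → (146.000,59.348) → (132.332,49.235) → (86.893,6.842), returning to the start.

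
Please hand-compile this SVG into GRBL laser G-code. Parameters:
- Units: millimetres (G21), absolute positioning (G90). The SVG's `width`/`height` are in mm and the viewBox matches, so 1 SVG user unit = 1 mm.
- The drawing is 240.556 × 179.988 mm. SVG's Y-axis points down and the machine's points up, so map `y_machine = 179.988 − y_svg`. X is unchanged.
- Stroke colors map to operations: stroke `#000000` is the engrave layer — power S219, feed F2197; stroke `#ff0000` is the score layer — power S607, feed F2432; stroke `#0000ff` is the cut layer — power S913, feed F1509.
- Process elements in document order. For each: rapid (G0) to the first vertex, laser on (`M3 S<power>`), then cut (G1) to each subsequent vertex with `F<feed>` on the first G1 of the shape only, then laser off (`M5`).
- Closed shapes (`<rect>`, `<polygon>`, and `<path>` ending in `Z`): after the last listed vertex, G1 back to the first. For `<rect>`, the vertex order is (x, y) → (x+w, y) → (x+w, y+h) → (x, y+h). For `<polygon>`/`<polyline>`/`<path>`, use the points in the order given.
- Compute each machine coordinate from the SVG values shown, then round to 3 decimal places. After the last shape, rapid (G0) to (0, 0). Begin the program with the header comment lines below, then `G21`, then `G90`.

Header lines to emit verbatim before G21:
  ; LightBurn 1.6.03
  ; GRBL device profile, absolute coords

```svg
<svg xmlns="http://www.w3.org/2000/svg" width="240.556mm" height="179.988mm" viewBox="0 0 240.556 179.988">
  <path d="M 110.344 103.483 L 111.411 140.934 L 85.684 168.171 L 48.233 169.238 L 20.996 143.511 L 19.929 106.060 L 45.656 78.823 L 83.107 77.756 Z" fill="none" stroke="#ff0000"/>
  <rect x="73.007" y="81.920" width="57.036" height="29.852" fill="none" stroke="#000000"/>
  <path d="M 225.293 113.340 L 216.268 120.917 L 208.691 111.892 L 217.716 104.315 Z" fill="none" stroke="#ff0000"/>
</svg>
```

; LightBurn 1.6.03
; GRBL device profile, absolute coords
G21
G90
G0 X110.344 Y76.505
M3 S607
G1 X111.411 Y39.054 F2432
G1 X85.684 Y11.817
G1 X48.233 Y10.750
G1 X20.996 Y36.477
G1 X19.929 Y73.928
G1 X45.656 Y101.165
G1 X83.107 Y102.232
G1 X110.344 Y76.505
M5
G0 X73.007 Y98.068
M3 S219
G1 X130.043 Y98.068 F2197
G1 X130.043 Y68.216
G1 X73.007 Y68.216
G1 X73.007 Y98.068
M5
G0 X225.293 Y66.648
M3 S607
G1 X216.268 Y59.071 F2432
G1 X208.691 Y68.096
G1 X217.716 Y75.673
G1 X225.293 Y66.648
M5
G0 X0.000 Y0.000

1 u = 1 mm; y_m = 179.988 − y.

[1] `<path>` regular polygon, #ff0000→score S607 F2432: (110.344,76.505) → (111.411,39.054) → (85.684,11.817) → (48.233,10.750) → (20.996,36.477) → (19.929,73.928) → (45.656,101.165) → (83.107,102.232) → (110.344,76.505) (closed)

[2] `<rect>` rectangle, #000000→engrave S219 F2197: (73.007,98.068) → (130.043,98.068) → (130.043,68.216) → (73.007,68.216) → (73.007,98.068) (closed)

[3] `<path>` regular polygon, #ff0000→score S607 F2432: (225.293,66.648) → (216.268,59.071) → (208.691,68.096) → (217.716,75.673) → (225.293,66.648) (closed)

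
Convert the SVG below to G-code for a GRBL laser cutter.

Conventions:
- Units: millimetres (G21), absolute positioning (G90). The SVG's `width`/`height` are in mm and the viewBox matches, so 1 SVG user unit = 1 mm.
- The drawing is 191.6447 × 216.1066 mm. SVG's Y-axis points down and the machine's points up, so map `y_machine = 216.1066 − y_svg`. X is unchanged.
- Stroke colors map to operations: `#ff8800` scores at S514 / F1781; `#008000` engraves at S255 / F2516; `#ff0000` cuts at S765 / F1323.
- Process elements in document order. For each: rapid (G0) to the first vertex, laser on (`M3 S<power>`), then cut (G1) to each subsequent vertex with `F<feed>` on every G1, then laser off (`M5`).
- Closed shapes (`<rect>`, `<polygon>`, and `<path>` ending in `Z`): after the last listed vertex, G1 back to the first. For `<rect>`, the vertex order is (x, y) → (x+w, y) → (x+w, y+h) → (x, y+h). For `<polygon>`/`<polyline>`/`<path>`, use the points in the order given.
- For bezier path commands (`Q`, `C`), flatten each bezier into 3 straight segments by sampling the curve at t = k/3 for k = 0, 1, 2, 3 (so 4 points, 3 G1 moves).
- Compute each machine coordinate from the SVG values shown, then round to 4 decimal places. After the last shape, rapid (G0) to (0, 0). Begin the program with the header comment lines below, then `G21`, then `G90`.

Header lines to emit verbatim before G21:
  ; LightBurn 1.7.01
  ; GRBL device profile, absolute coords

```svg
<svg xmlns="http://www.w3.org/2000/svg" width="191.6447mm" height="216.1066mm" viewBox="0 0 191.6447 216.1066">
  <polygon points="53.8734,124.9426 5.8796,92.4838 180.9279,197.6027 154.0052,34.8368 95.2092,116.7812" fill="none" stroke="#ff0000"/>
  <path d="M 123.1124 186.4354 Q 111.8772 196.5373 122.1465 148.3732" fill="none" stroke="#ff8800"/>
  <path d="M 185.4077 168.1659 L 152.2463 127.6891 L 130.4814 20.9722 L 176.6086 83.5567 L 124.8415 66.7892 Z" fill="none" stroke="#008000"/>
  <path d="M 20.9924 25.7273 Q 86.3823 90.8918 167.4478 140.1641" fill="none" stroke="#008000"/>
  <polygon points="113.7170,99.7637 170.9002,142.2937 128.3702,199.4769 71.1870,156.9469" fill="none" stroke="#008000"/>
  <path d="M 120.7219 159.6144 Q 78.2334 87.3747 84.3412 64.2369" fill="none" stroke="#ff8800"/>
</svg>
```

; LightBurn 1.7.01
; GRBL device profile, absolute coords
G21
G90
G0 X53.8734 Y91.1640
M3 S765
G1 X5.8796 Y123.6228 F1323
G1 X180.9279 Y18.5039 F1323
G1 X154.0052 Y181.2698 F1323
G1 X95.2092 Y99.3254 F1323
G1 X53.8734 Y91.1640 F1323
M5
G0 X123.1124 Y29.6712
M3 S514
G1 X118.0117 Y29.4106 F1781
G1 X117.6897 Y42.0980 F1781
G1 X122.1465 Y67.7334 F1781
M5
G0 X185.4077 Y47.9407
M3 S255
G1 X152.2463 Y88.4175 F2516
G1 X130.4814 Y195.1344 F2516
G1 X176.6086 Y132.5499 F2516
G1 X124.8415 Y149.3174 F2516
G1 X185.4077 Y47.9407 F2516
M5
G0 X20.9924 Y190.3793
M3 S255
G1 X66.3274 Y148.7021 F2516
G1 X115.1459 Y110.5565 F2516
G1 X167.4478 Y75.9425 F2516
M5
G0 X113.7170 Y116.3429
M3 S255
G1 X170.9002 Y73.8129 F2516
G1 X128.3702 Y16.6297 F2516
G1 X71.1870 Y59.1597 F2516
G1 X113.7170 Y116.3429 F2516
M5
G0 X120.7219 Y56.4922
M3 S514
G1 X97.7958 Y99.1962 F1781
G1 X85.6689 Y130.9887 F1781
G1 X84.3412 Y151.8697 F1781
M5
G0 X0.0000 Y0.0000

Since the viewBox matches the mm dimensions, user units are millimetres directly. The only transform is the Y-flip y_m = 216.1066 − y_svg.

Shape 1 is a closed polygon drawn with `<polygon>`. Its stroke #ff0000 means cut at S765, F1323. After flipping Y the toolpath is (53.8734,91.1640) → (5.8796,123.6228) → (180.9279,18.5039) → (154.0052,181.2698) → (95.2092,99.3254) → (53.8734,91.1640), returning to the start.

Shape 2 is a quadratic bezier drawn with `<path>`. Its stroke #ff8800 means score at S514, F1781. After flipping Y the toolpath is (123.1124,29.6712) → (118.0117,29.4106) → (117.6897,42.0980) → (122.1465,67.7334).

Shape 3 is a closed polygon drawn with `<path>`. Its stroke #008000 means engrave at S255, F2516. After flipping Y the toolpath is (185.4077,47.9407) → (152.2463,88.4175) → (130.4814,195.1344) → (176.6086,132.5499) → (124.8415,149.3174) → (185.4077,47.9407), returning to the start.

Shape 4 is a quadratic bezier drawn with `<path>`. Its stroke #008000 means engrave at S255, F2516. After flipping Y the toolpath is (20.9924,190.3793) → (66.3274,148.7021) → (115.1459,110.5565) → (167.4478,75.9425).

Shape 5 is a regular polygon drawn with `<polygon>`. Its stroke #008000 means engrave at S255, F2516. After flipping Y the toolpath is (113.7170,116.3429) → (170.9002,73.8129) → (128.3702,16.6297) → (71.1870,59.1597) → (113.7170,116.3429), returning to the start.

Shape 6 is a quadratic bezier drawn with `<path>`. Its stroke #ff8800 means score at S514, F1781. After flipping Y the toolpath is (120.7219,56.4922) → (97.7958,99.1962) → (85.6689,130.9887) → (84.3412,151.8697).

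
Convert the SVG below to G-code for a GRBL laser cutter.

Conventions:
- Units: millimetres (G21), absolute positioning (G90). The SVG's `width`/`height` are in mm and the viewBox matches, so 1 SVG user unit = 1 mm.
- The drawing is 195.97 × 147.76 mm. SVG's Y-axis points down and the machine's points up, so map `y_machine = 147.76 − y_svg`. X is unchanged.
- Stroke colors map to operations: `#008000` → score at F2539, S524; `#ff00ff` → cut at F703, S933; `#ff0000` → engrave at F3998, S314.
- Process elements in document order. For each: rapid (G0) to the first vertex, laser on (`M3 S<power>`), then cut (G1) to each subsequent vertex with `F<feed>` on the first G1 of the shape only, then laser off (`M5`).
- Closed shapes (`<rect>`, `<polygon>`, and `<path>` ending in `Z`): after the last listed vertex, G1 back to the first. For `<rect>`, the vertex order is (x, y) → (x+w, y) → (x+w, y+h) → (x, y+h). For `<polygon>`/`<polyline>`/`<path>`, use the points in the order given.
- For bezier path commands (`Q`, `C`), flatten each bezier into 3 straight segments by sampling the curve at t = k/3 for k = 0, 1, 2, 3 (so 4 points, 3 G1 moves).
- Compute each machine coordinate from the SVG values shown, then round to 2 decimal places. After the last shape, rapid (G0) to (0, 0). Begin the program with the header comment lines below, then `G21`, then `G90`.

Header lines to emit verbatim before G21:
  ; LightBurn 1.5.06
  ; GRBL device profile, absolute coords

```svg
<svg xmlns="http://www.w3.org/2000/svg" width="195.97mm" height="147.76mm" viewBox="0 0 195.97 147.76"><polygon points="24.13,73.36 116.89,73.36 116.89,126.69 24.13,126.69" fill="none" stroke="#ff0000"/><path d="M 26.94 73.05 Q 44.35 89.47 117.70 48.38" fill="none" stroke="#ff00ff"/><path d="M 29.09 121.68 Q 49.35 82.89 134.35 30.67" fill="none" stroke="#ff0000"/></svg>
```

; LightBurn 1.5.06
; GRBL device profile, absolute coords
G21
G90
G0 X24.13 Y74.40
M3 S314
G1 X116.89 Y74.40 F3998
G1 X116.89 Y21.07
G1 X24.13 Y21.07
G1 X24.13 Y74.40
M5
G0 X26.94 Y74.71
M3 S933
G1 X44.76 Y70.15 F703
G1 X75.02 Y78.38
G1 X117.70 Y99.38
M5
G0 X29.09 Y26.08
M3 S314
G1 X49.79 Y53.43 F3998
G1 X84.88 Y83.77
G1 X134.35 Y117.09
M5
G0 X0.00 Y0.00

viewBox `0 0 195.97 147.76` with mm width/height → 1 unit = 1 mm. Flip: y_m = 147.76 − y_svg.

**Shape 1** — `<polygon>` rectangle, stroke `#ff0000` → engrave (S314, F3998). Machine vertices: (24.13,74.40) → (116.89,74.40) → (116.89,21.07) → (24.13,21.07) → (24.13,74.40). Closed: final G1 returns to the first vertex.

**Shape 2** — `<path>` quadratic bezier, stroke `#ff00ff` → cut (S933, F703). Control points (SVG): P0=(26.94,73.05), P1=(44.35,89.47), P2=(117.70,48.38); sampled at t=k/3. Machine vertices: (26.94,74.71) → (44.76,70.15) → (75.02,78.38) → (117.70,99.38). Open path.

**Shape 3** — `<path>` quadratic bezier, stroke `#ff0000` → engrave (S314, F3998). Control points (SVG): P0=(29.09,121.68), P1=(49.35,82.89), P2=(134.35,30.67); sampled at t=k/3. Machine vertices: (29.09,26.08) → (49.79,53.43) → (84.88,83.77) → (134.35,117.09). Open path.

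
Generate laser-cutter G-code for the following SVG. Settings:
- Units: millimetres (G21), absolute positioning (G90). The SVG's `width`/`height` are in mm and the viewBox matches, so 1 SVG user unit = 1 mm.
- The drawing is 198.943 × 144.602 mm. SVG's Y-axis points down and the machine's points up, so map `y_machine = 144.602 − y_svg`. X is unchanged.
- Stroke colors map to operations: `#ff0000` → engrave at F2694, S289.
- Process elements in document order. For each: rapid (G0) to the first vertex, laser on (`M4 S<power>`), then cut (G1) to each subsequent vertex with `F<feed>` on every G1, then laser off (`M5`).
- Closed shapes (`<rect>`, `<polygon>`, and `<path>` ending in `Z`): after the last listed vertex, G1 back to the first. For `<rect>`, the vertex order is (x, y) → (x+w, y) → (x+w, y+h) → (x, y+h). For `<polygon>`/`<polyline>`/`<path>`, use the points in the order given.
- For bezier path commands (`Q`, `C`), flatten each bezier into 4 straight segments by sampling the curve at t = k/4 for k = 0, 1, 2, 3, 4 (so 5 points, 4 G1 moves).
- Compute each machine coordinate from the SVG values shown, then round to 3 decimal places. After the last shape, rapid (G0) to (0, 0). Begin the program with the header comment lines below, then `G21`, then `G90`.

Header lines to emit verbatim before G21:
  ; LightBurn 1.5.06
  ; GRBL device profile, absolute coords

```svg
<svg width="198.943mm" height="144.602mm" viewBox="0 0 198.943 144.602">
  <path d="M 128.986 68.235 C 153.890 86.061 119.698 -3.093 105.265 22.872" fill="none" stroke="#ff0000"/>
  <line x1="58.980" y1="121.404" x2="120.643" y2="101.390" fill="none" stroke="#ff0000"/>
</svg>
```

viewBox `0 0 198.943 144.602` with mm width/height → 1 unit = 1 mm. Flip: y_m = 144.602 − y_svg.

**Shape 1** — `<path>` cubic bezier, stroke `#ff0000` → engrave (S289, F2694). Control points (SVG): P0=(128.986,68.235), P1=(153.890,86.061), P2=(119.698,-3.093), P3=(105.265,22.872); sampled at t=k/4. Machine vertices: (128.986,76.367) → (137.816,79.586) → (131.877,102.101) → (118.562,123.089) → (105.265,121.730). Open path.

**Shape 2** — `<line>` line segment, stroke `#ff0000` → engrave (S289, F2694). Machine vertices: (58.980,23.198) → (120.643,43.212). Open path.

; LightBurn 1.5.06
; GRBL device profile, absolute coords
G21
G90
G0 X128.986 Y76.367
M4 S289
G1 X137.816 Y79.586 F2694
G1 X131.877 Y102.101 F2694
G1 X118.562 Y123.089 F2694
G1 X105.265 Y121.730 F2694
M5
G0 X58.980 Y23.198
M4 S289
G1 X120.643 Y43.212 F2694
M5
G0 X0.000 Y0.000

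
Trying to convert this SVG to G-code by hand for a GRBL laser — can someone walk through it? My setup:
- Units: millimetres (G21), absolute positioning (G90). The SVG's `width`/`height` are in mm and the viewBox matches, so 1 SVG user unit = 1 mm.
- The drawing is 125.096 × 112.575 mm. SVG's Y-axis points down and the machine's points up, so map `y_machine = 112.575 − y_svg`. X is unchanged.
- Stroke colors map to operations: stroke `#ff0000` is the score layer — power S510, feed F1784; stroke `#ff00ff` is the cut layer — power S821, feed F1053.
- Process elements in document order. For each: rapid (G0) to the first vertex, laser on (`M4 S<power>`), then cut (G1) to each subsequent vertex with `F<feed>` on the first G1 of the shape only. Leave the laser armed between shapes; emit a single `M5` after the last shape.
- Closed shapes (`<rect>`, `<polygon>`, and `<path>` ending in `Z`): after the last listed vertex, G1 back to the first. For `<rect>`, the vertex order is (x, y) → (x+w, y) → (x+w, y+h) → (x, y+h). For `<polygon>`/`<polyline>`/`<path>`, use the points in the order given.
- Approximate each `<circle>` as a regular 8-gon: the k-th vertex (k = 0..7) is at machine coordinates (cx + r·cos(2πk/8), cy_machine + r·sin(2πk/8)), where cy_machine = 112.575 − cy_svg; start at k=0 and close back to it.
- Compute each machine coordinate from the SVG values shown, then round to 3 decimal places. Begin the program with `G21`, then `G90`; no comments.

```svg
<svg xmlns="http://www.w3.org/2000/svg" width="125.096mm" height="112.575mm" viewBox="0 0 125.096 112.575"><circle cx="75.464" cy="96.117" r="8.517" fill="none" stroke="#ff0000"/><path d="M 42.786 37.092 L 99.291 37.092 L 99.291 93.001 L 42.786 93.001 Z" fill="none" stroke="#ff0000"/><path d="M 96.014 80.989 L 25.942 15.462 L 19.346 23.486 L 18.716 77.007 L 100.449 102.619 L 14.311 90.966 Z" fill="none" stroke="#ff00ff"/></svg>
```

G21
G90
G0 X83.981 Y16.458
M4 S510
G1 X81.486 Y22.480 F1784
G1 X75.464 Y24.975
G1 X69.442 Y22.480
G1 X66.947 Y16.458
G1 X69.442 Y10.436
G1 X75.464 Y7.941
G1 X81.486 Y10.436
G1 X83.981 Y16.458
G0 X42.786 Y75.483
M4 S510
G1 X99.291 Y75.483 F1784
G1 X99.291 Y19.574
G1 X42.786 Y19.574
G1 X42.786 Y75.483
G0 X96.014 Y31.586
M4 S821
G1 X25.942 Y97.113 F1053
G1 X19.346 Y89.089
G1 X18.716 Y35.568
G1 X100.449 Y9.956
G1 X14.311 Y21.609
G1 X96.014 Y31.586
M5

1 u = 1 mm; y_m = 112.575 − y.

[1] `<circle>` circle, #ff0000→score S510 F1784: (83.981,16.458) → (81.486,22.480) → (75.464,24.975) → (69.442,22.480) → (66.947,16.458) → (69.442,10.436) → (75.464,7.941) → (81.486,10.436) → (83.981,16.458) (closed)

[2] `<path>` rectangle, #ff0000→score S510 F1784: (42.786,75.483) → (99.291,75.483) → (99.291,19.574) → (42.786,19.574) → (42.786,75.483) (closed)

[3] `<path>` closed polygon, #ff00ff→cut S821 F1053: (96.014,31.586) → (25.942,97.113) → (19.346,89.089) → (18.716,35.568) → (100.449,9.956) → (14.311,21.609) → (96.014,31.586) (closed)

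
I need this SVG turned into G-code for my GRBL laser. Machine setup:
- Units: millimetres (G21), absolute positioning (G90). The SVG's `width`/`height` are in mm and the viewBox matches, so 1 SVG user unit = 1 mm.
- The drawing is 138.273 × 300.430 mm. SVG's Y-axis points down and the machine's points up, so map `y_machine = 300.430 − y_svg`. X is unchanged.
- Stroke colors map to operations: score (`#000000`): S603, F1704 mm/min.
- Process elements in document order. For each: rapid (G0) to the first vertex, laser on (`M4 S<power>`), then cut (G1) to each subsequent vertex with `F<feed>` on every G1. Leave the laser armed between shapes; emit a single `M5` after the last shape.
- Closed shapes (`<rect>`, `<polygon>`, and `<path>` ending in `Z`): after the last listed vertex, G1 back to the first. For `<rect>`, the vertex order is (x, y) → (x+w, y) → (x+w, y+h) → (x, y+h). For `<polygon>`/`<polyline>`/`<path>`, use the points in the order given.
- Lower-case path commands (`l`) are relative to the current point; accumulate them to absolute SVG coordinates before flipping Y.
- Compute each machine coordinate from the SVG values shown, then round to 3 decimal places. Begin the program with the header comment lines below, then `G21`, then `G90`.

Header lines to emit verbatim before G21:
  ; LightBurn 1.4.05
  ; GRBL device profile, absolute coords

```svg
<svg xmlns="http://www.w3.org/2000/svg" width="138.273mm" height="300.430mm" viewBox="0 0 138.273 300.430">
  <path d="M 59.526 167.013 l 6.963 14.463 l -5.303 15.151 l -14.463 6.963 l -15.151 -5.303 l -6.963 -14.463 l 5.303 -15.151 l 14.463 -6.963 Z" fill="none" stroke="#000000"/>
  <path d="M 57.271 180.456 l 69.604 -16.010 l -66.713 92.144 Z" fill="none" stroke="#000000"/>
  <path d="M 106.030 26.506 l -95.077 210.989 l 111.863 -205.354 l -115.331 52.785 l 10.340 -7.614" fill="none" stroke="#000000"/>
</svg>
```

; LightBurn 1.4.05
; GRBL device profile, absolute coords
G21
G90
G0 X59.526 Y133.417
M4 S603
G1 X66.489 Y118.954 F1704
G1 X61.186 Y103.803 F1704
G1 X46.723 Y96.840 F1704
G1 X31.572 Y102.143 F1704
G1 X24.609 Y116.606 F1704
G1 X29.912 Y131.757 F1704
G1 X44.375 Y138.720 F1704
G1 X59.526 Y133.417 F1704
G0 X57.271 Y119.974
M4 S603
G1 X126.875 Y135.984 F1704
G1 X60.162 Y43.840 F1704
G1 X57.271 Y119.974 F1704
G0 X106.030 Y273.924
M4 S603
G1 X10.953 Y62.935 F1704
G1 X122.816 Y268.289 F1704
G1 X7.485 Y215.504 F1704
G1 X17.825 Y223.118 F1704
M5

viewBox `0 0 138.273 300.430` with mm width/height → 1 unit = 1 mm. Flip: y_m = 300.430 − y_svg.

**Shape 1** — `<path>` regular polygon, stroke `#000000` → score (S603, F1704). Machine vertices: (59.526,133.417) → (66.489,118.954) → (61.186,103.803) → (46.723,96.840) → (31.572,102.143) → (24.609,116.606) → (29.912,131.757) → (44.375,138.720) → (59.526,133.417). Closed: final G1 returns to the first vertex.

**Shape 2** — `<path>` closed polygon, stroke `#000000` → score (S603, F1704). Machine vertices: (57.271,119.974) → (126.875,135.984) → (60.162,43.840) → (57.271,119.974). Closed: final G1 returns to the first vertex.

**Shape 3** — `<path>` open polyline, stroke `#000000` → score (S603, F1704). Machine vertices: (106.030,273.924) → (10.953,62.935) → (122.816,268.289) → (7.485,215.504) → (17.825,223.118). Open path.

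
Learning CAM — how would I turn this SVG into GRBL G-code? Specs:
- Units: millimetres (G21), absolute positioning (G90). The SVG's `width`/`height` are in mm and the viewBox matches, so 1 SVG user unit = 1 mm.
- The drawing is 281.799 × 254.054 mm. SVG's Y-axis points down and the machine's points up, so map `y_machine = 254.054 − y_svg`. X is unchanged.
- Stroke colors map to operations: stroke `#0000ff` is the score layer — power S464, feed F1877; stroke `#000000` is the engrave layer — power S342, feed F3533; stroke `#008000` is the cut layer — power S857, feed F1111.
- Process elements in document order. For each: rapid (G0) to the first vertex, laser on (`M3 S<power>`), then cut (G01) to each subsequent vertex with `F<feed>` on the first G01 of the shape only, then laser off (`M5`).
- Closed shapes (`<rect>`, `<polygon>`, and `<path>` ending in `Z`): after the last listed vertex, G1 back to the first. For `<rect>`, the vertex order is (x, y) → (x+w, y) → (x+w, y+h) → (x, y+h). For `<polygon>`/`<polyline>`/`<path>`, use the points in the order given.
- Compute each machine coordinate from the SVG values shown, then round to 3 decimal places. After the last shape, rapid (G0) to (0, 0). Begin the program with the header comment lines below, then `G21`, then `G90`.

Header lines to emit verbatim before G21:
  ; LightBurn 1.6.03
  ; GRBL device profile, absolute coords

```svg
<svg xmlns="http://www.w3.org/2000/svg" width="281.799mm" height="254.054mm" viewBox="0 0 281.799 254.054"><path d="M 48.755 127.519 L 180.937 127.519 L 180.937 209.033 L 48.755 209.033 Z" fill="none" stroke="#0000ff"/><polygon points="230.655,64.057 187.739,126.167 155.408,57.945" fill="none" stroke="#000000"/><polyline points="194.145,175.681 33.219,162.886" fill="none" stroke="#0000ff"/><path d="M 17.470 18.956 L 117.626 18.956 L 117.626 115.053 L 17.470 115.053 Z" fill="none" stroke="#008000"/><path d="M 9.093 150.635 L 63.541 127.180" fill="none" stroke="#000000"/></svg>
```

Since the viewBox matches the mm dimensions, user units are millimetres directly. The only transform is the Y-flip y_m = 254.054 − y_svg.

Shape 1 is a rectangle drawn with `<path>`. Its stroke #0000ff means score at S464, F1877. After flipping Y the toolpath is (48.755,126.535) → (180.937,126.535) → (180.937,45.021) → (48.755,45.021) → (48.755,126.535), returning to the start.

Shape 2 is a regular polygon drawn with `<polygon>`. Its stroke #000000 means engrave at S342, F3533. After flipping Y the toolpath is (230.655,189.997) → (187.739,127.887) → (155.408,196.109) → (230.655,189.997), returning to the start.

Shape 3 is a line segment drawn with `<polyline>`. Its stroke #0000ff means score at S464, F1877. After flipping Y the toolpath is (194.145,78.373) → (33.219,91.168).

Shape 4 is a rectangle drawn with `<path>`. Its stroke #008000 means cut at S857, F1111. After flipping Y the toolpath is (17.470,235.098) → (117.626,235.098) → (117.626,139.001) → (17.470,139.001) → (17.470,235.098), returning to the start.

Shape 5 is a line segment drawn with `<path>`. Its stroke #000000 means engrave at S342, F3533. After flipping Y the toolpath is (9.093,103.419) → (63.541,126.874).

; LightBurn 1.6.03
; GRBL device profile, absolute coords
G21
G90
G0 X48.755 Y126.535
M3 S464
G01 X180.937 Y126.535 F1877
G01 X180.937 Y45.021
G01 X48.755 Y45.021
G01 X48.755 Y126.535
M5
G0 X230.655 Y189.997
M3 S342
G01 X187.739 Y127.887 F3533
G01 X155.408 Y196.109
G01 X230.655 Y189.997
M5
G0 X194.145 Y78.373
M3 S464
G01 X33.219 Y91.168 F1877
M5
G0 X17.470 Y235.098
M3 S857
G01 X117.626 Y235.098 F1111
G01 X117.626 Y139.001
G01 X17.470 Y139.001
G01 X17.470 Y235.098
M5
G0 X9.093 Y103.419
M3 S342
G01 X63.541 Y126.874 F3533
M5
G0 X0.000 Y0.000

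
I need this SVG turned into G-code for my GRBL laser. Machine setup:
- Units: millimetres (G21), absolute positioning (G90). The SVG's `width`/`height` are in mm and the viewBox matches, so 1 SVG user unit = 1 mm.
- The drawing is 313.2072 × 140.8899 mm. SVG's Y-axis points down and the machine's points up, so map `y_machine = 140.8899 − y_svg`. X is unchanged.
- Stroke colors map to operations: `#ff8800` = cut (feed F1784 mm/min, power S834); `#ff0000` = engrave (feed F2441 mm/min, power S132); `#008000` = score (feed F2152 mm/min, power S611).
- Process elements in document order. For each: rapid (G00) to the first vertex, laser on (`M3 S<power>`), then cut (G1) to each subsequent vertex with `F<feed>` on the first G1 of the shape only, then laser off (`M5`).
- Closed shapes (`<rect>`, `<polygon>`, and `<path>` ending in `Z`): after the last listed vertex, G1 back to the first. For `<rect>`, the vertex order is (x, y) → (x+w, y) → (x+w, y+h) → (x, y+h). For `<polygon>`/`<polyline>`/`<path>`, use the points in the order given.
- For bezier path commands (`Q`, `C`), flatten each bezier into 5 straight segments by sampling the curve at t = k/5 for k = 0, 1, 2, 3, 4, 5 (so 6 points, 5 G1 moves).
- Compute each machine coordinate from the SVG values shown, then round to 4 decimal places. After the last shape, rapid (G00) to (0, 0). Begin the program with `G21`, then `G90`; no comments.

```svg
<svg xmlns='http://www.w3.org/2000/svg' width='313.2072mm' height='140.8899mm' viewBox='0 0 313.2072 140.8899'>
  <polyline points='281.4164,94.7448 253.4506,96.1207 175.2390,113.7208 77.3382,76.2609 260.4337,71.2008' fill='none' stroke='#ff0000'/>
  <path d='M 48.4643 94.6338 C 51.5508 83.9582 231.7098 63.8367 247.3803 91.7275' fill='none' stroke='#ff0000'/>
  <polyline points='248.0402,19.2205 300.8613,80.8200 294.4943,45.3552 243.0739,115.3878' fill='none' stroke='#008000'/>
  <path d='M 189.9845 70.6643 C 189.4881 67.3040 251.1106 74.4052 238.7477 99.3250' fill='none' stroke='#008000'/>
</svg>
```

Since the viewBox matches the mm dimensions, user units are millimetres directly. The only transform is the Y-flip y_m = 140.8899 − y_svg.

Shape 1 is a open polyline drawn with `<polyline>`. Its stroke #ff0000 means engrave at S132, F2441. After flipping Y the toolpath is (281.4164,46.1451) → (253.4506,44.7692) → (175.2390,27.1691) → (77.3382,64.6290) → (260.4337,69.6891).

Shape 2 is a cubic bezier drawn with `<path>`. Its stroke #ff0000 means engrave at S132, F2441. After flipping Y the toolpath is (48.4643,46.2561) → (68.8324,53.3353) → (115.3030,59.9235) → (171.4811,63.2628) → (220.9719,60.5951) → (247.3803,49.1624).

Shape 3 is a open polyline drawn with `<polyline>`. Its stroke #008000 means score at S611, F2152. After flipping Y the toolpath is (248.0402,121.6694) → (300.8613,60.0699) → (294.4943,95.5347) → (243.0739,25.5021).

Shape 4 is a cubic bezier drawn with `<path>`. Its stroke #008000 means score at S611, F2152. After flipping Y the toolpath is (189.9845,70.2256) → (196.0521,70.9275) → (210.4952,68.7656) → (226.7809,63.3866) → (238.3760,54.4374) → (238.7477,41.5649).

G21
G90
G00 X281.4164 Y46.1451
M3 S132
G1 X253.4506 Y44.7692 F2441
G1 X175.2390 Y27.1691
G1 X77.3382 Y64.6290
G1 X260.4337 Y69.6891
M5
G00 X48.4643 Y46.2561
M3 S132
G1 X68.8324 Y53.3353 F2441
G1 X115.3030 Y59.9235
G1 X171.4811 Y63.2628
G1 X220.9719 Y60.5951
G1 X247.3803 Y49.1624
M5
G00 X248.0402 Y121.6694
M3 S611
G1 X300.8613 Y60.0699 F2152
G1 X294.4943 Y95.5347
G1 X243.0739 Y25.5021
M5
G00 X189.9845 Y70.2256
M3 S611
G1 X196.0521 Y70.9275 F2152
G1 X210.4952 Y68.7656
G1 X226.7809 Y63.3866
G1 X238.3760 Y54.4374
G1 X238.7477 Y41.5649
M5
G00 X0.0000 Y0.0000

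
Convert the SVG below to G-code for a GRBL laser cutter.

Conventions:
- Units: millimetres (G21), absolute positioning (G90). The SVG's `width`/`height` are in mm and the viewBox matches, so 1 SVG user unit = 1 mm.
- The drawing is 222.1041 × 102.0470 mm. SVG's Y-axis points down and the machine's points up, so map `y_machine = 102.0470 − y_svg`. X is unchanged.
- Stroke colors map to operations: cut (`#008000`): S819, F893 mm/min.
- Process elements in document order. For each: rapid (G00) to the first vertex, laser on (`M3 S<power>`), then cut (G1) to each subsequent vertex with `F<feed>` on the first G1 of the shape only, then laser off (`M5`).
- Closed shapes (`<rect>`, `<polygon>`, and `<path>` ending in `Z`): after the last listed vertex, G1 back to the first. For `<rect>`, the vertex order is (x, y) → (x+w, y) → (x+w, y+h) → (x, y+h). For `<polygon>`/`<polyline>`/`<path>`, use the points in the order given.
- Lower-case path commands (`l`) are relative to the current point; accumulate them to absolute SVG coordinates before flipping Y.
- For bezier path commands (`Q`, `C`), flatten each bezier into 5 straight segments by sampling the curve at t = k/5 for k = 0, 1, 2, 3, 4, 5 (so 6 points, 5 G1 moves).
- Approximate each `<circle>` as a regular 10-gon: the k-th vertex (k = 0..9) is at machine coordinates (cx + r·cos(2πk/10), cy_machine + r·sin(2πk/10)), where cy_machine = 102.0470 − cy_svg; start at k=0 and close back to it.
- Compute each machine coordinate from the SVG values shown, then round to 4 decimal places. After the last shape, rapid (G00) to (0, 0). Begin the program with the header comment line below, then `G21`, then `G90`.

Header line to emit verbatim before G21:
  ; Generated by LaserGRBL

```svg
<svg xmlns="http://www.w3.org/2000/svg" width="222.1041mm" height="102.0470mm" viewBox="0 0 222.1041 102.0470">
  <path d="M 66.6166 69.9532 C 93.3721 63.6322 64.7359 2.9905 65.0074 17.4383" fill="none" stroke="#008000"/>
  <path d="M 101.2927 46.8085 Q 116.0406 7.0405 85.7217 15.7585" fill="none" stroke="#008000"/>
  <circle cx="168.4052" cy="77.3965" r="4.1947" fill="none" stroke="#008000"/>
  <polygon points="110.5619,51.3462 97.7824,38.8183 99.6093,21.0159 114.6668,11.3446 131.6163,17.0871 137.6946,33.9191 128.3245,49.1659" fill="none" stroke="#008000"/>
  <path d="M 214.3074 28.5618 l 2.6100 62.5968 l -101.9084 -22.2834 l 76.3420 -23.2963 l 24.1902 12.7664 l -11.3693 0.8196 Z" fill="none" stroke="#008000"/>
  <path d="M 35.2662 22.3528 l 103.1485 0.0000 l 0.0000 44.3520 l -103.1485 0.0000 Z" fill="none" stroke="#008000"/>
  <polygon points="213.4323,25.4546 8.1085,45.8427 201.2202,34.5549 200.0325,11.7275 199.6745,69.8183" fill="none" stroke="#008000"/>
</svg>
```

1 u = 1 mm; y_m = 102.0470 − y.

[1] `<path>` cubic bezier, #008000→cut S819 F893: (66.6166,32.0938) → (76.6973,41.3696) → (77.5303,57.4707) → (73.1621,74.1854) → (67.6390,85.3019) → (65.0074,84.6087)

[2] `<path>` quadratic bezier, #008000→cut S819 F893: (101.2927,55.2385) → (105.3892,69.2063) → (105.8803,79.2951) → (102.7661,85.5051) → (96.0466,87.8363) → (85.7217,86.2885)

[3] `<circle>` circle, #008000→cut S819 F893: (172.5999,24.6505) → (171.7988,27.1161) → (169.7014,28.6399) → (167.1090,28.6399) → (165.0116,27.1161) → (164.2105,24.6505) → (165.0116,22.1849) → (167.1090,20.6611) → (169.7014,20.6611) → (171.7988,22.1849) → (172.5999,24.6505) (closed)

[4] `<polygon>` regular polygon, #008000→cut S819 F893: (110.5619,50.7008) → (97.7824,63.2287) → (99.6093,81.0311) → (114.6668,90.7024) → (131.6163,84.9599) → (137.6946,68.1279) → (128.3245,52.8811) → (110.5619,50.7008) (closed)

[5] `<path>` closed polygon, #008000→cut S819 F893: (214.3074,73.4852) → (216.9174,10.8884) → (115.0090,33.1718) → (191.3510,56.4681) → (215.5412,43.7017) → (204.1719,42.8821) → (214.3074,73.4852) (closed)

[6] `<path>` rectangle, #008000→cut S819 F893: (35.2662,79.6942) → (138.4147,79.6942) → (138.4147,35.3422) → (35.2662,35.3422) → (35.2662,79.6942) (closed)

[7] `<polygon>` closed polygon, #008000→cut S819 F893: (213.4323,76.5924) → (8.1085,56.2043) → (201.2202,67.4921) → (200.0325,90.3195) → (199.6745,32.2287) → (213.4323,76.5924) (closed)

; Generated by LaserGRBL
G21
G90
G00 X66.6166 Y32.0938
M3 S819
G1 X76.6973 Y41.3696 F893
G1 X77.5303 Y57.4707
G1 X73.1621 Y74.1854
G1 X67.6390 Y85.3019
G1 X65.0074 Y84.6087
M5
G00 X101.2927 Y55.2385
M3 S819
G1 X105.3892 Y69.2063 F893
G1 X105.8803 Y79.2951
G1 X102.7661 Y85.5051
G1 X96.0466 Y87.8363
G1 X85.7217 Y86.2885
M5
G00 X172.5999 Y24.6505
M3 S819
G1 X171.7988 Y27.1161 F893
G1 X169.7014 Y28.6399
G1 X167.1090 Y28.6399
G1 X165.0116 Y27.1161
G1 X164.2105 Y24.6505
G1 X165.0116 Y22.1849
G1 X167.1090 Y20.6611
G1 X169.7014 Y20.6611
G1 X171.7988 Y22.1849
G1 X172.5999 Y24.6505
M5
G00 X110.5619 Y50.7008
M3 S819
G1 X97.7824 Y63.2287 F893
G1 X99.6093 Y81.0311
G1 X114.6668 Y90.7024
G1 X131.6163 Y84.9599
G1 X137.6946 Y68.1279
G1 X128.3245 Y52.8811
G1 X110.5619 Y50.7008
M5
G00 X214.3074 Y73.4852
M3 S819
G1 X216.9174 Y10.8884 F893
G1 X115.0090 Y33.1718
G1 X191.3510 Y56.4681
G1 X215.5412 Y43.7017
G1 X204.1719 Y42.8821
G1 X214.3074 Y73.4852
M5
G00 X35.2662 Y79.6942
M3 S819
G1 X138.4147 Y79.6942 F893
G1 X138.4147 Y35.3422
G1 X35.2662 Y35.3422
G1 X35.2662 Y79.6942
M5
G00 X213.4323 Y76.5924
M3 S819
G1 X8.1085 Y56.2043 F893
G1 X201.2202 Y67.4921
G1 X200.0325 Y90.3195
G1 X199.6745 Y32.2287
G1 X213.4323 Y76.5924
M5
G00 X0.0000 Y0.0000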